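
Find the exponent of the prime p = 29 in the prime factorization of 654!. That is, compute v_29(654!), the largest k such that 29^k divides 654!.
v_29(654!) = 22

Legendre's formula: v_p(n!) = Σ_{k ≥ 1} ⌊n / p^k⌋. For p = 29, n = 654, the terms are:
  ⌊654/29^1⌋ = ⌊654/29⌋ = 22
(the next term ⌊654/29^2⌋ = 0, terminating the sum). Summing: v_29(654!) = 22 = 22.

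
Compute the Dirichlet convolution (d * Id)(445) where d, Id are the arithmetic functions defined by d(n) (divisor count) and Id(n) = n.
(d * Id)(445) = 637

Divisors of 445: [1, 5, 89, 445]. For each d | 445:
  d = 1: d(1) · Id(445/1) = 1 · 445 = 445
  d = 5: d(5) · Id(445/5) = 2 · 89 = 178
  d = 89: d(89) · Id(445/89) = 2 · 5 = 10
  d = 445: d(445) · Id(445/445) = 4 · 1 = 4
Summing: (d * Id)(445) = 445 + 178 + 10 + 4 = 637.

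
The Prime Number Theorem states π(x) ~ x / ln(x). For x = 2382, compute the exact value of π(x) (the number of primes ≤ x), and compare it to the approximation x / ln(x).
π(2382) = 353;  x/ln(x) ≈ 306.34;  relative error ≈ 13.22%.

Directly count primes up to 2382: π(2382) = 353. The PNT approximation gives 2382/ln(2382) ≈ 2382/7.77570 ≈ 306.34. Relative error (π(x) − x/ln(x)) / π(x) ≈ 13.22%; the approximation is known to undercount slightly (Li(x) is a better estimate).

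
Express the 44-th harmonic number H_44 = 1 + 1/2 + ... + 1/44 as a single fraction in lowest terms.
H_44 = 5884182435213075787/1345655451257488800

Direct summation: H_44 = 1 + 1/2 + ... + 1/44. The least common denominator is lcm(1, ..., 44) = 9419588158802421600; over this denominator the numerator is 9419588158802421600 + 4709794079401210800 + 3139862719600807200 + 2354897039700605400 + 1883917631760484320 + 1569931359800403600 + 1345655451257488800 + 1177448519850302700 + 1046620906533602400 + 941958815880242160 + 856326196254765600 + 784965679900201800 + 724583704523263200 + 672827725628744400 + 627972543920161440 + 588724259925151350 + 554093421106024800 + 523310453266801200 + 495767797831706400 + 470979407940121080 + 448551817085829600 + 428163098127382800 + 409547311252279200 + 392482839950100900 + 376783526352096864 + 362291852261631600 + 348873635511200800 + 336413862814372200 + 324813384786290400 + 313986271960080720 + 303857682542013600 + 294362129962575675 + 285442065418255200 + 277046710553012400 + 269131090251497760 + 261655226633400600 + 254583463751416800 + 247883898915853200 + 241527901507754400 + 235489703970060540 + 229746052653717600 + 224275908542914800 + 219060189739591200 + 214081549063691400 = 41189277046491530509, so H_44 = 41189277046491530509/9419588158802421600; reducing by gcd(41189277046491530509, 9419588158802421600) = 7 gives 5884182435213075787/1345655451257488800 ≈ 4.37273. (The PNT-adjacent estimate ln(44) + γ ≈ 4.36141 matches within O(1/n).)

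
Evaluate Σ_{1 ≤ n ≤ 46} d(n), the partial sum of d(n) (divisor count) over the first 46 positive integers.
Σ_{n ≤ 46} d(n) = 186

Compute d(n) for each 1 ≤ n ≤ 46: d(1) = 1, d(2) = 2, d(3) = 2, d(4) = 3, d(5) = 2, d(6) = 4, d(7) = 2, d(8) = 4, d(9) = 3, d(10) = 4, d(11) = 2, d(12) = 6, d(13) = 2, d(14) = 4, d(15) = 4, d(16) = 5, d(17) = 2, d(18) = 6, d(19) = 2, d(20) = 6, d(21) = 4, d(22) = 4, d(23) = 2, d(24) = 8, d(25) = 3, d(26) = 4, d(27) = 4, d(28) = 6, d(29) = 2, d(30) = 8, d(31) = 2, d(32) = 6, d(33) = 4, d(34) = 4, d(35) = 4, d(36) = 9, d(37) = 2, d(38) = 4, d(39) = 4, d(40) = 8, d(41) = 2, d(42) = 8, d(43) = 2, d(44) = 6, d(45) = 6, d(46) = 4. Summing all 46 values: 186. (Dirichlet's divisor formula: Σ_{n ≤ x} d(n) = x ln(x) + (2γ − 1) x + O(√x). For x = 46, the asymptotic estimate is ≈ 183.22.)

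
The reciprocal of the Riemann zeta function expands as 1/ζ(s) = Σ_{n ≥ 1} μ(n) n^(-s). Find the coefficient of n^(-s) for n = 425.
μ(425) = 0

Factor n = 425 = 5^2 · 17. μ(n) = 0 if any exponent ≥ 2 (not squarefree); otherwise μ(n) = (−1)^{ω(n)} where ω(n) is the number of distinct prime factors. Applying: μ(425) = 0.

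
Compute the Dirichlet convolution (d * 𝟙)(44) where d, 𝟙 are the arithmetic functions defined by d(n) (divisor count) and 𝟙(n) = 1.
(d * 𝟙)(44) = 18

Divisors of 44: [1, 2, 4, 11, 22, 44]. For each d | 44:
  d = 1: d(1) · 𝟙(44/1) = 1 · 1 = 1
  d = 2: d(2) · 𝟙(44/2) = 2 · 1 = 2
  d = 4: d(4) · 𝟙(44/4) = 3 · 1 = 3
  d = 11: d(11) · 𝟙(44/11) = 2 · 1 = 2
  d = 22: d(22) · 𝟙(44/22) = 4 · 1 = 4
  d = 44: d(44) · 𝟙(44/44) = 6 · 1 = 6
Summing: (d * 𝟙)(44) = 1 + 2 + 3 + 2 + 4 + 6 = 18.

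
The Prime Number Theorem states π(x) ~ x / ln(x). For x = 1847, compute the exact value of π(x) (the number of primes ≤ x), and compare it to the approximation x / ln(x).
π(1847) = 283;  x/ln(x) ≈ 245.57;  relative error ≈ 13.23%.

Directly count primes up to 1847: π(1847) = 283. The PNT approximation gives 1847/ln(1847) ≈ 1847/7.52132 ≈ 245.57. Relative error (π(x) − x/ln(x)) / π(x) ≈ 13.23%; the approximation is known to undercount slightly (Li(x) is a better estimate).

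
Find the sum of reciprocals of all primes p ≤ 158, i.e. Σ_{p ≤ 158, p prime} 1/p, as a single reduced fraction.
Σ 1/p = 67195167335560670940823020383181530154843058347995389615845419/35375166993717494840635767087951744212057570647889977422429870

π(158) = 37, so the primes ≤ 158 are [2, 3, 5, 7, 11, 13, 17, 19, 23, 29, 31, 37, 41, 43, 47, 53, 59, 61, 67, 71, 73, 79, 83, 89, 97, 101, 103, 107, 109, 113, 127, 131, 137, 139, 149, 151, 157]. Summing 1/p over these primes: 67195167335560670940823020383181530154843058347995389615845419/35375166993717494840635767087951744212057570647889977422429870 ≈ 1.8995. Mertens estimate ln ln(158) + 0.2615 ≈ 1.8834.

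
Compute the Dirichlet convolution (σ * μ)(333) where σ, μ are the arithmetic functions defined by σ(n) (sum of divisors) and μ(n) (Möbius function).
(σ * μ)(333) = 333

Divisors of 333: [1, 3, 9, 37, 111, 333]. For each d | 333:
  d = 1: σ(1) · μ(333/1) = 1 · 0 = 0
  d = 3: σ(3) · μ(333/3) = 4 · 1 = 4
  d = 9: σ(9) · μ(333/9) = 13 · -1 = -13
  d = 37: σ(37) · μ(333/37) = 38 · 0 = 0
  d = 111: σ(111) · μ(333/111) = 152 · -1 = -152
  d = 333: σ(333) · μ(333/333) = 494 · 1 = 494
Summing: (σ * μ)(333) = 0 + 4 + -13 + 0 + -152 + 494 = 333.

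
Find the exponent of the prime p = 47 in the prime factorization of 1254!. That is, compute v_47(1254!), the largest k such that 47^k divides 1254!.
v_47(1254!) = 26

Legendre's formula: v_p(n!) = Σ_{k ≥ 1} ⌊n / p^k⌋. For p = 47, n = 1254, the terms are:
  ⌊1254/47^1⌋ = ⌊1254/47⌋ = 26
(the next term ⌊1254/47^2⌋ = 0, terminating the sum). Summing: v_47(1254!) = 26 = 26.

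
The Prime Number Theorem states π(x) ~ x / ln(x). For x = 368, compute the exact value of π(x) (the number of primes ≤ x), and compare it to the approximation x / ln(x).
π(368) = 73;  x/ln(x) ≈ 62.29;  relative error ≈ 14.67%.

Directly count primes up to 368: π(368) = 73. The PNT approximation gives 368/ln(368) ≈ 368/5.90808 ≈ 62.29. Relative error (π(x) − x/ln(x)) / π(x) ≈ 14.67%; the approximation is known to undercount slightly (Li(x) is a better estimate).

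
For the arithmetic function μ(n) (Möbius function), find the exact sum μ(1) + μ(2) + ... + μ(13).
Σ_{n ≤ 13} μ(n) = -3

Compute μ(n) for each 1 ≤ n ≤ 13: μ(1) = 1, μ(2) = -1, μ(3) = -1, μ(4) = 0, μ(5) = -1, μ(6) = 1, μ(7) = -1, μ(8) = 0, μ(9) = 0, μ(10) = 1, μ(11) = -1, μ(12) = 0, μ(13) = -1. Summing all 13 values: -3. (Mertens function M(x) = Σ_{n ≤ x} μ(n); on average M(x) should be small (PNT ⟺ M(x) = o(x)).)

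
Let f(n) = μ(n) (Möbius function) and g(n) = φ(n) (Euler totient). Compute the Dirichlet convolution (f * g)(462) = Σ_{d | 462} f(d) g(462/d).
(μ * φ)(462) = 0

Divisors of 462: [1, 2, 3, 6, 7, 11, 14, 21, 22, 33, 42, 66, 77, 154, 231, 462]. For each d | 462:
  d = 1: μ(1) · φ(462/1) = 1 · 120 = 120
  d = 2: μ(2) · φ(462/2) = -1 · 120 = -120
  d = 3: μ(3) · φ(462/3) = -1 · 60 = -60
  d = 6: μ(6) · φ(462/6) = 1 · 60 = 60
  d = 7: μ(7) · φ(462/7) = -1 · 20 = -20
  d = 11: μ(11) · φ(462/11) = -1 · 12 = -12
  d = 14: μ(14) · φ(462/14) = 1 · 20 = 20
  d = 21: μ(21) · φ(462/21) = 1 · 10 = 10
  d = 22: μ(22) · φ(462/22) = 1 · 12 = 12
  d = 33: μ(33) · φ(462/33) = 1 · 6 = 6
  d = 42: μ(42) · φ(462/42) = -1 · 10 = -10
  d = 66: μ(66) · φ(462/66) = -1 · 6 = -6
  d = 77: μ(77) · φ(462/77) = 1 · 2 = 2
  d = 154: μ(154) · φ(462/154) = -1 · 2 = -2
  d = 231: μ(231) · φ(462/231) = -1 · 1 = -1
  d = 462: μ(462) · φ(462/462) = 1 · 1 = 1
Summing: (μ * φ)(462) = 120 + -120 + -60 + 60 + -20 + -12 + 20 + 10 + 12 + 6 + -10 + -6 + 2 + -2 + -1 + 1 = 0.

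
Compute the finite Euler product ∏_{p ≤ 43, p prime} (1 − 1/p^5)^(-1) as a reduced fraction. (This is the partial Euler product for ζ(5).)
∏ = 1572482291224969810929353517600303098269844539827384419450979869/1516482033755337998564749447506198249900022724140786873799147520

The primes p ≤ 43 are [2, 3, 5, 7, 11, 13, 17, 19, 23, 29, 31, 37, 41, 43]. For each prime, (1 − 1/p^5)^(-1) = p^5 / (p^5 − 1). The product is (1 − 1/2^5)^(-1), (1 − 1/3^5)^(-1), (1 − 1/5^5)^(-1), (1 − 1/7^5)^(-1), (1 − 1/11^5)^(-1), (1 − 1/13^5)^(-1), (1 − 1/17^5)^(-1), (1 − 1/19^5)^(-1), (1 − 1/23^5)^(-1), (1 − 1/29^5)^(-1), (1 − 1/31^5)^(-1), (1 − 1/37^5)^(-1), (1 − 1/41^5)^(-1), (1 − 1/43^5)^(-1) = ∏ p^5 / (p^5 − 1) = 1572482291224969810929353517600303098269844539827384419450979869/1516482033755337998564749447506198249900022724140786873799147520.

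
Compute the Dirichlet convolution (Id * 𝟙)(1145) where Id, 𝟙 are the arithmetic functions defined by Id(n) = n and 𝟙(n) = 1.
(Id * 𝟙)(1145) = 1380

Divisors of 1145: [1, 5, 229, 1145]. For each d | 1145:
  d = 1: Id(1) · 𝟙(1145/1) = 1 · 1 = 1
  d = 5: Id(5) · 𝟙(1145/5) = 5 · 1 = 5
  d = 229: Id(229) · 𝟙(1145/229) = 229 · 1 = 229
  d = 1145: Id(1145) · 𝟙(1145/1145) = 1145 · 1 = 1145
Summing: (Id * 𝟙)(1145) = 1 + 5 + 229 + 1145 = 1380.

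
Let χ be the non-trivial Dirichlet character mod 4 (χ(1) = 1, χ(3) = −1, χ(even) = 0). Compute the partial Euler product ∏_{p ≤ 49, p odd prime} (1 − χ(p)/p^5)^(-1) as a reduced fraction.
∏ = 7508883803148623376075754946450365737429310788606076172798130278074505/7537845509642297199917174706861149114875564283464393121061743521431552

The odd primes p ≤ 49 are [3, 5, 7, 11, 13, 17, 19, 23, 29, 31, 37, 41, 43, 47]. For each, χ(p) = 1 if p ≡ 1 mod 4, χ(p) = −1 if p ≡ 3 mod 4. Taking (1 − χ(p)/p^5)^(-1) = p^5/(p^5 − χ(p)): (1 − (-1)/3^5)^(-1) · (1 − (1)/5^5)^(-1) · (1 − (-1)/7^5)^(-1) · (1 − (-1)/11^5)^(-1) · (1 − (1)/13^5)^(-1) · (1 − (1)/17^5)^(-1) · (1 − (-1)/19^5)^(-1) · (1 − (-1)/23^5)^(-1) · (1 − (1)/29^5)^(-1) · (1 − (-1)/31^5)^(-1) · (1 − (1)/37^5)^(-1) · (1 − (1)/41^5)^(-1) · (1 − (-1)/43^5)^(-1) · (1 − (-1)/47^5)^(-1) = 7508883803148623376075754946450365737429310788606076172798130278074505/7537845509642297199917174706861149114875564283464393121061743521431552.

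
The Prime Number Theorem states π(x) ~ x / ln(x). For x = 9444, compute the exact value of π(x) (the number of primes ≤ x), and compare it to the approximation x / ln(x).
π(9444) = 1170;  x/ln(x) ≈ 1031.78;  relative error ≈ 11.81%.

Directly count primes up to 9444: π(9444) = 1170. The PNT approximation gives 9444/ln(9444) ≈ 9444/9.15313 ≈ 1031.78. Relative error (π(x) − x/ln(x)) / π(x) ≈ 11.81%; the approximation is known to undercount slightly (Li(x) is a better estimate).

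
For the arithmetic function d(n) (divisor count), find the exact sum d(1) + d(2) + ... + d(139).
Σ_{n ≤ 139} d(n) = 707

Compute d(n) for each 1 ≤ n ≤ 139: d(1) = 1, d(2) = 2, d(3) = 2, d(4) = 3, d(5) = 2, d(6) = 4, d(7) = 2, d(8) = 4, d(9) = 3, d(10) = 4, d(11) = 2, d(12) = 6, d(13) = 2, d(14) = 4, d(15) = 4, d(16) = 5, d(17) = 2, d(18) = 6, d(19) = 2, d(20) = 6, d(21) = 4, d(22) = 4, d(23) = 2, d(24) = 8, d(25) = 3, d(26) = 4, d(27) = 4, d(28) = 6, d(29) = 2, d(30) = 8, d(31) = 2, d(32) = 6, d(33) = 4, d(34) = 4, d(35) = 4, d(36) = 9, d(37) = 2, d(38) = 4, d(39) = 4, d(40) = 8, d(41) = 2, d(42) = 8, d(43) = 2, d(44) = 6, d(45) = 6, d(46) = 4, d(47) = 2, d(48) = 10, d(49) = 3, d(50) = 6, d(51) = 4, d(52) = 6, d(53) = 2, d(54) = 8, d(55) = 4, d(56) = 8, d(57) = 4, d(58) = 4, d(59) = 2, d(60) = 12, d(61) = 2, d(62) = 4, d(63) = 6, d(64) = 7, d(65) = 4, d(66) = 8, d(67) = 2, d(68) = 6, d(69) = 4, d(70) = 8, d(71) = 2, d(72) = 12, d(73) = 2, d(74) = 4, d(75) = 6, d(76) = 6, d(77) = 4, d(78) = 8, d(79) = 2, d(80) = 10, d(81) = 5, d(82) = 4, d(83) = 2, d(84) = 12, d(85) = 4, d(86) = 4, d(87) = 4, d(88) = 8, d(89) = 2, d(90) = 12, d(91) = 4, d(92) = 6, d(93) = 4, d(94) = 4, d(95) = 4, d(96) = 12, d(97) = 2, d(98) = 6, d(99) = 6, d(100) = 9, d(101) = 2, d(102) = 8, d(103) = 2, d(104) = 8, d(105) = 8, d(106) = 4, d(107) = 2, d(108) = 12, d(109) = 2, d(110) = 8, d(111) = 4, d(112) = 10, d(113) = 2, d(114) = 8, d(115) = 4, d(116) = 6, d(117) = 6, d(118) = 4, d(119) = 4, d(120) = 16, d(121) = 3, d(122) = 4, d(123) = 4, d(124) = 6, d(125) = 4, d(126) = 12, d(127) = 2, d(128) = 8, d(129) = 4, d(130) = 8, d(131) = 2, d(132) = 12, d(133) = 4, d(134) = 4, d(135) = 8, d(136) = 8, d(137) = 2, d(138) = 8, d(139) = 2. Summing all 139 values: 707. (Dirichlet's divisor formula: Σ_{n ≤ x} d(n) = x ln(x) + (2γ − 1) x + O(√x). For x = 139, the asymptotic estimate is ≈ 707.36.)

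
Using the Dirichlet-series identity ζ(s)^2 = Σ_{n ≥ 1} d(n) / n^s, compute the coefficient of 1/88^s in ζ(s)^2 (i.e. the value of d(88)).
d(88) = 8

ζ(s)^2 = (Σ 1/m^s)(Σ 1/k^s). The coefficient of 1/n^s in the product is the number of ordered pairs (m, k) with mk = n, which equals d(n). For n = 88, divisors are [1, 2, 4, 8, 11, 22, 44, 88], so d(88) = 8.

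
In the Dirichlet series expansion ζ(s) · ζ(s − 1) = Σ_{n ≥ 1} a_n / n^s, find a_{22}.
σ(22) = 36

In the product (Σ m^0/m^s)(Σ k / k^s) = Σ (Σ_{d | n} d) / n^s, the coefficient of 1/n^s is σ(n) = Σ_{d | n} d. For n = 22, divisors are [1, 2, 11, 22]; summing: σ(22) = 36.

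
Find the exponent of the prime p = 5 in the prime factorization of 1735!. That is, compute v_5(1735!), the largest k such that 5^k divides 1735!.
v_5(1735!) = 431

Legendre's formula: v_p(n!) = Σ_{k ≥ 1} ⌊n / p^k⌋. For p = 5, n = 1735, the terms are:
  ⌊1735/5^1⌋ = ⌊1735/5⌋ = 347
  ⌊1735/5^2⌋ = ⌊1735/25⌋ = 69
  ⌊1735/5^3⌋ = ⌊1735/125⌋ = 13
  ⌊1735/5^4⌋ = ⌊1735/625⌋ = 2
(the next term ⌊1735/5^5⌋ = 0, terminating the sum). Summing: v_5(1735!) = 347 + 69 + 13 + 2 = 431.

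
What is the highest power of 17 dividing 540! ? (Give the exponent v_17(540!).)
v_17(540!) = 32

Legendre's formula: v_p(n!) = Σ_{k ≥ 1} ⌊n / p^k⌋. For p = 17, n = 540, the terms are:
  ⌊540/17^1⌋ = ⌊540/17⌋ = 31
  ⌊540/17^2⌋ = ⌊540/289⌋ = 1
(the next term ⌊540/17^3⌋ = 0, terminating the sum). Summing: v_17(540!) = 31 + 1 = 32.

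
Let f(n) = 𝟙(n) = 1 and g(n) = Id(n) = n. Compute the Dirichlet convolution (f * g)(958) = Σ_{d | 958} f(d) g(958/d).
(𝟙 * Id)(958) = 1440

Divisors of 958: [1, 2, 479, 958]. For each d | 958:
  d = 1: 𝟙(1) · Id(958/1) = 1 · 958 = 958
  d = 2: 𝟙(2) · Id(958/2) = 1 · 479 = 479
  d = 479: 𝟙(479) · Id(958/479) = 1 · 2 = 2
  d = 958: 𝟙(958) · Id(958/958) = 1 · 1 = 1
Summing: (𝟙 * Id)(958) = 958 + 479 + 2 + 1 = 1440.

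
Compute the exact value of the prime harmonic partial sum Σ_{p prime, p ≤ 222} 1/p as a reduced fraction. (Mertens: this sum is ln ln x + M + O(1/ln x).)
Σ 1/p = 3215488142498485484492183158345029261034221047849345857469577412562094716564064084247/1645783550795210387735581011435590727981167322669649249414629852197255934130751870910

π(222) = 47, so the primes ≤ 222 are [2, 3, 5, 7, 11, 13, 17, 19, 23, 29, 31, 37, 41, 43, 47, 53, 59, 61, 67, 71, 73, 79, 83, 89, 97, 101, 103, 107, 109, 113, 127, 131, 137, 139, 149, 151, 157, 163, 167, 173, 179, 181, 191, 193, 197, 199, 211]. Summing 1/p over these primes: 3215488142498485484492183158345029261034221047849345857469577412562094716564064084247/1645783550795210387735581011435590727981167322669649249414629852197255934130751870910 ≈ 1.9538. Mertens estimate ln ln(222) + 0.2615 ≈ 1.9484.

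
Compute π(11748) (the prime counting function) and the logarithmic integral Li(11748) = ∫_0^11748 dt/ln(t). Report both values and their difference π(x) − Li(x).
π(11748) = 1409;  Li(11748) ≈ 1434.24;  π(x) − Li(x) ≈ -25.24.

Direct count of primes ≤ 11748 gives π(11748) = 1409. Numerical evaluation of the logarithmic integral gives Li(11748) ≈ 1434.24. The difference π(x) − Li(x) ≈ -25.24 is typically negative for small/moderate x (Li(x) overestimates), though Littlewood's theorem shows this sign changes infinitely often.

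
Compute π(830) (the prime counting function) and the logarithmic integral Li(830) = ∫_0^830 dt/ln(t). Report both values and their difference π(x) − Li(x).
π(830) = 145;  Li(830) ≈ 152.67;  π(x) − Li(x) ≈ -7.67.

Direct count of primes ≤ 830 gives π(830) = 145. Numerical evaluation of the logarithmic integral gives Li(830) ≈ 152.67. The difference π(x) − Li(x) ≈ -7.67 is typically negative for small/moderate x (Li(x) overestimates), though Littlewood's theorem shows this sign changes infinitely often.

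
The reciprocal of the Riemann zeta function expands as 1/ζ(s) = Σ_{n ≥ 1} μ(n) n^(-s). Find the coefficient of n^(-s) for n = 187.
μ(187) = 1

Factor n = 187 = 11 · 17. μ(n) = 0 if any exponent ≥ 2 (not squarefree); otherwise μ(n) = (−1)^{ω(n)} where ω(n) is the number of distinct prime factors. Applying: μ(187) = 1.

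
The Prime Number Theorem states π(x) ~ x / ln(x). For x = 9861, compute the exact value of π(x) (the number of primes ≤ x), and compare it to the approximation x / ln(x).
π(9861) = 1217;  x/ln(x) ≈ 1072.27;  relative error ≈ 11.89%.

Directly count primes up to 9861: π(9861) = 1217. The PNT approximation gives 9861/ln(9861) ≈ 9861/9.19634 ≈ 1072.27. Relative error (π(x) − x/ln(x)) / π(x) ≈ 11.89%; the approximation is known to undercount slightly (Li(x) is a better estimate).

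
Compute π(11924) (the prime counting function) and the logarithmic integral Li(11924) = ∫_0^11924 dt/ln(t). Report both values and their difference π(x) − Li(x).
π(11924) = 1428;  Li(11924) ≈ 1453.01;  π(x) − Li(x) ≈ -25.01.

Direct count of primes ≤ 11924 gives π(11924) = 1428. Numerical evaluation of the logarithmic integral gives Li(11924) ≈ 1453.01. The difference π(x) − Li(x) ≈ -25.01 is typically negative for small/moderate x (Li(x) overestimates), though Littlewood's theorem shows this sign changes infinitely often.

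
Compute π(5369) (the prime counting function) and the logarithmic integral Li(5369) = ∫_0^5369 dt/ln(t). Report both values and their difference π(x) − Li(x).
π(5369) = 708;  Li(5369) ≈ 727.42;  π(x) − Li(x) ≈ -19.42.

Direct count of primes ≤ 5369 gives π(5369) = 708. Numerical evaluation of the logarithmic integral gives Li(5369) ≈ 727.42. The difference π(x) − Li(x) ≈ -19.42 is typically negative for small/moderate x (Li(x) overestimates), though Littlewood's theorem shows this sign changes infinitely often.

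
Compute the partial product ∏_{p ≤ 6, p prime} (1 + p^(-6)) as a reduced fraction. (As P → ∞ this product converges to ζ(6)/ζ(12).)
∏ = 7414537/7290000

The primes p ≤ 6 are [2, 3, 5]. For each, (1 + 1/p^6) = (p^6 + 1)/p^6. Multiplying these fractions over p ∈ [2, 3, 5] gives 7414537/7290000. (In the limit P → ∞ this tends to ζ(6)/ζ(12).)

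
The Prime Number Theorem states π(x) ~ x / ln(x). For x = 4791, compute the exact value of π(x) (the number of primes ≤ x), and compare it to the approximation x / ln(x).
π(4791) = 644;  x/ln(x) ≈ 565.34;  relative error ≈ 12.21%.

Directly count primes up to 4791: π(4791) = 644. The PNT approximation gives 4791/ln(4791) ≈ 4791/8.47449 ≈ 565.34. Relative error (π(x) − x/ln(x)) / π(x) ≈ 12.21%; the approximation is known to undercount slightly (Li(x) is a better estimate).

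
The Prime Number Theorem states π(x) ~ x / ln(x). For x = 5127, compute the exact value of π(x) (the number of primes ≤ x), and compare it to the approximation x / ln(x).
π(5127) = 685;  x/ln(x) ≈ 600.19;  relative error ≈ 12.38%.

Directly count primes up to 5127: π(5127) = 685. The PNT approximation gives 5127/ln(5127) ≈ 5127/8.54228 ≈ 600.19. Relative error (π(x) − x/ln(x)) / π(x) ≈ 12.38%; the approximation is known to undercount slightly (Li(x) is a better estimate).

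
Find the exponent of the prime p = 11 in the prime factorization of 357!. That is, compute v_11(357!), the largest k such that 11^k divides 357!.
v_11(357!) = 34

Legendre's formula: v_p(n!) = Σ_{k ≥ 1} ⌊n / p^k⌋. For p = 11, n = 357, the terms are:
  ⌊357/11^1⌋ = ⌊357/11⌋ = 32
  ⌊357/11^2⌋ = ⌊357/121⌋ = 2
(the next term ⌊357/11^3⌋ = 0, terminating the sum). Summing: v_11(357!) = 32 + 2 = 34.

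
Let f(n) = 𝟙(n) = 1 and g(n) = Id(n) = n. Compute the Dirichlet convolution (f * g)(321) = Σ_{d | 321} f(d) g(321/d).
(𝟙 * Id)(321) = 432

Divisors of 321: [1, 3, 107, 321]. For each d | 321:
  d = 1: 𝟙(1) · Id(321/1) = 1 · 321 = 321
  d = 3: 𝟙(3) · Id(321/3) = 1 · 107 = 107
  d = 107: 𝟙(107) · Id(321/107) = 1 · 3 = 3
  d = 321: 𝟙(321) · Id(321/321) = 1 · 1 = 1
Summing: (𝟙 * Id)(321) = 321 + 107 + 3 + 1 = 432.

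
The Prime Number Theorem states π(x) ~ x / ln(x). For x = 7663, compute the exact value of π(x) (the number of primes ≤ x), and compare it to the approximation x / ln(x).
π(7663) = 971;  x/ln(x) ≈ 856.76;  relative error ≈ 11.77%.

Directly count primes up to 7663: π(7663) = 971. The PNT approximation gives 7663/ln(7663) ≈ 7663/8.94416 ≈ 856.76. Relative error (π(x) − x/ln(x)) / π(x) ≈ 11.77%; the approximation is known to undercount slightly (Li(x) is a better estimate).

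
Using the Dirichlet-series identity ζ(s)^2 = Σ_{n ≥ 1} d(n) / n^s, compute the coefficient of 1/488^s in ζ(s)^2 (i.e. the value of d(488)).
d(488) = 8

ζ(s)^2 = (Σ 1/m^s)(Σ 1/k^s). The coefficient of 1/n^s in the product is the number of ordered pairs (m, k) with mk = n, which equals d(n). For n = 488, divisors are [1, 2, 4, 8, 61, 122, 244, 488], so d(488) = 8.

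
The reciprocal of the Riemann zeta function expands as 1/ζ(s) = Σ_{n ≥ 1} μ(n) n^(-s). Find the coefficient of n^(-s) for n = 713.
μ(713) = 1

Factor n = 713 = 23 · 31. μ(n) = 0 if any exponent ≥ 2 (not squarefree); otherwise μ(n) = (−1)^{ω(n)} where ω(n) is the number of distinct prime factors. Applying: μ(713) = 1.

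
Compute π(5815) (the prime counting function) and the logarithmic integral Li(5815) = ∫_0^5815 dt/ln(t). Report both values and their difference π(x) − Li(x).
π(5815) = 763;  Li(5815) ≈ 779.11;  π(x) − Li(x) ≈ -16.11.

Direct count of primes ≤ 5815 gives π(5815) = 763. Numerical evaluation of the logarithmic integral gives Li(5815) ≈ 779.11. The difference π(x) − Li(x) ≈ -16.11 is typically negative for small/moderate x (Li(x) overestimates), though Littlewood's theorem shows this sign changes infinitely often.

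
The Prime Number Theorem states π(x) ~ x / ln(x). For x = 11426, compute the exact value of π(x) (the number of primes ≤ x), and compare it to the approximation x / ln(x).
π(11426) = 1378;  x/ln(x) ≈ 1222.86;  relative error ≈ 11.26%.

Directly count primes up to 11426: π(11426) = 1378. The PNT approximation gives 11426/ln(11426) ≈ 11426/9.34365 ≈ 1222.86. Relative error (π(x) − x/ln(x)) / π(x) ≈ 11.26%; the approximation is known to undercount slightly (Li(x) is a better estimate).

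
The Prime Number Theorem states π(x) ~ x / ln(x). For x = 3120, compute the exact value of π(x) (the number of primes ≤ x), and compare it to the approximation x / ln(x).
π(3120) = 444;  x/ln(x) ≈ 387.79;  relative error ≈ 12.66%.

Directly count primes up to 3120: π(3120) = 444. The PNT approximation gives 3120/ln(3120) ≈ 3120/8.04559 ≈ 387.79. Relative error (π(x) − x/ln(x)) / π(x) ≈ 12.66%; the approximation is known to undercount slightly (Li(x) is a better estimate).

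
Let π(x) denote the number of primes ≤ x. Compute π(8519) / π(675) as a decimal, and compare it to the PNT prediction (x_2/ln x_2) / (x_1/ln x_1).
π(8519)/π(675) = 1061/122 ≈ 8.6967;  PNT prediction ≈ 9.0851.

π(675) = 122 and π(8519) = 1061, so π(8519)/π(675) ≈ 8.6967. The PNT-predicted ratio is (8519/ln(8519)) / (675/ln(675)) ≈ 9.0851. The two agree to within a few percent, as expected.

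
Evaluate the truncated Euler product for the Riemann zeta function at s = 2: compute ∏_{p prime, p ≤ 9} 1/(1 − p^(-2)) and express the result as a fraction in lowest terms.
∏ = 1225/768

The primes p ≤ 9 are [2, 3, 5, 7]. For each prime, (1 − 1/p^2)^(-1) = p^2 / (p^2 − 1). The product is (1 − 1/2^2)^(-1), (1 − 1/3^2)^(-1), (1 − 1/5^2)^(-1), (1 − 1/7^2)^(-1) = ∏ p^2 / (p^2 − 1) = 1225/768.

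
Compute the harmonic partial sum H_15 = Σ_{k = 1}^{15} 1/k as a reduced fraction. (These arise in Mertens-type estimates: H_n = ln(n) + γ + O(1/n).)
H_15 = 1195757/360360

Direct summation: H_15 = 1 + 1/2 + ... + 1/15. The least common denominator is lcm(1, ..., 15) = 360360; over this denominator the numerator is 360360 + 180180 + 120120 + 90090 + 72072 + 60060 + 51480 + 45045 + 40040 + 36036 + 32760 + 30030 + 27720 + 25740 + 24024 = 1195757, so H_15 = 1195757/360360 (already in lowest terms) ≈ 3.31823. (The PNT-adjacent estimate ln(15) + γ ≈ 3.28527 matches within O(1/n).)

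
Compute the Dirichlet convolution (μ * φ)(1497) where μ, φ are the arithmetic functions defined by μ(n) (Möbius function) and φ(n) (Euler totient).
(μ * φ)(1497) = 497

Divisors of 1497: [1, 3, 499, 1497]. For each d | 1497:
  d = 1: μ(1) · φ(1497/1) = 1 · 996 = 996
  d = 3: μ(3) · φ(1497/3) = -1 · 498 = -498
  d = 499: μ(499) · φ(1497/499) = -1 · 2 = -2
  d = 1497: μ(1497) · φ(1497/1497) = 1 · 1 = 1
Summing: (μ * φ)(1497) = 996 + -498 + -2 + 1 = 497.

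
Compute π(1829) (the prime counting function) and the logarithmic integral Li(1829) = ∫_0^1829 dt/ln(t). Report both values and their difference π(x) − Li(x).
π(1829) = 281;  Li(1829) ≈ 292.18;  π(x) − Li(x) ≈ -11.18.

Direct count of primes ≤ 1829 gives π(1829) = 281. Numerical evaluation of the logarithmic integral gives Li(1829) ≈ 292.18. The difference π(x) − Li(x) ≈ -11.18 is typically negative for small/moderate x (Li(x) overestimates), though Littlewood's theorem shows this sign changes infinitely often.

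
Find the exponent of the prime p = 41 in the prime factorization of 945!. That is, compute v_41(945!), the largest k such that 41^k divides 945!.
v_41(945!) = 23

Legendre's formula: v_p(n!) = Σ_{k ≥ 1} ⌊n / p^k⌋. For p = 41, n = 945, the terms are:
  ⌊945/41^1⌋ = ⌊945/41⌋ = 23
(the next term ⌊945/41^2⌋ = 0, terminating the sum). Summing: v_41(945!) = 23 = 23.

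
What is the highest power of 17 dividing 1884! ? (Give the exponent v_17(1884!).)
v_17(1884!) = 116

Legendre's formula: v_p(n!) = Σ_{k ≥ 1} ⌊n / p^k⌋. For p = 17, n = 1884, the terms are:
  ⌊1884/17^1⌋ = ⌊1884/17⌋ = 110
  ⌊1884/17^2⌋ = ⌊1884/289⌋ = 6
(the next term ⌊1884/17^3⌋ = 0, terminating the sum). Summing: v_17(1884!) = 110 + 6 = 116.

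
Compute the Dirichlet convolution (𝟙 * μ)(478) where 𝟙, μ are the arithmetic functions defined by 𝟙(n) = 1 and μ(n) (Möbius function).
(𝟙 * μ)(478) = 0

Divisors of 478: [1, 2, 239, 478]. For each d | 478:
  d = 1: 𝟙(1) · μ(478/1) = 1 · 1 = 1
  d = 2: 𝟙(2) · μ(478/2) = 1 · -1 = -1
  d = 239: 𝟙(239) · μ(478/239) = 1 · -1 = -1
  d = 478: 𝟙(478) · μ(478/478) = 1 · 1 = 1
Summing: (𝟙 * μ)(478) = 1 + -1 + -1 + 1 = 0.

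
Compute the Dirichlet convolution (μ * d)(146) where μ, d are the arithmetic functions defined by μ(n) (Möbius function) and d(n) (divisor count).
(μ * d)(146) = 1

Divisors of 146: [1, 2, 73, 146]. For each d | 146:
  d = 1: μ(1) · d(146/1) = 1 · 4 = 4
  d = 2: μ(2) · d(146/2) = -1 · 2 = -2
  d = 73: μ(73) · d(146/73) = -1 · 2 = -2
  d = 146: μ(146) · d(146/146) = 1 · 1 = 1
Summing: (μ * d)(146) = 4 + -2 + -2 + 1 = 1.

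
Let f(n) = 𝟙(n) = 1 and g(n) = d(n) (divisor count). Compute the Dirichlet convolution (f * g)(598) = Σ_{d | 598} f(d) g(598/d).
(𝟙 * d)(598) = 27

Divisors of 598: [1, 2, 13, 23, 26, 46, 299, 598]. For each d | 598:
  d = 1: 𝟙(1) · d(598/1) = 1 · 8 = 8
  d = 2: 𝟙(2) · d(598/2) = 1 · 4 = 4
  d = 13: 𝟙(13) · d(598/13) = 1 · 4 = 4
  d = 23: 𝟙(23) · d(598/23) = 1 · 4 = 4
  d = 26: 𝟙(26) · d(598/26) = 1 · 2 = 2
  d = 46: 𝟙(46) · d(598/46) = 1 · 2 = 2
  d = 299: 𝟙(299) · d(598/299) = 1 · 2 = 2
  d = 598: 𝟙(598) · d(598/598) = 1 · 1 = 1
Summing: (𝟙 * d)(598) = 8 + 4 + 4 + 4 + 2 + 2 + 2 + 1 = 27.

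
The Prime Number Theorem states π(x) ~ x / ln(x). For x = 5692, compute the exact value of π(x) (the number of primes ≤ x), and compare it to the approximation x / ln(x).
π(5692) = 749;  x/ln(x) ≈ 658.28;  relative error ≈ 12.11%.

Directly count primes up to 5692: π(5692) = 749. The PNT approximation gives 5692/ln(5692) ≈ 5692/8.64682 ≈ 658.28. Relative error (π(x) − x/ln(x)) / π(x) ≈ 12.11%; the approximation is known to undercount slightly (Li(x) is a better estimate).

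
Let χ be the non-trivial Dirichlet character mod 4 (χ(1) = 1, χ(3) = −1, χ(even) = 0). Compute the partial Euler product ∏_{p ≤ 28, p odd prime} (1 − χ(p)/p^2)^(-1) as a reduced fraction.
∏ = 7900068038863/8628726988800

The odd primes p ≤ 28 are [3, 5, 7, 11, 13, 17, 19, 23]. For each, χ(p) = 1 if p ≡ 1 mod 4, χ(p) = −1 if p ≡ 3 mod 4. Taking (1 − χ(p)/p^2)^(-1) = p^2/(p^2 − χ(p)): (1 − (-1)/3^2)^(-1) · (1 − (1)/5^2)^(-1) · (1 − (-1)/7^2)^(-1) · (1 − (-1)/11^2)^(-1) · (1 − (1)/13^2)^(-1) · (1 − (1)/17^2)^(-1) · (1 − (-1)/19^2)^(-1) · (1 − (-1)/23^2)^(-1) = 7900068038863/8628726988800.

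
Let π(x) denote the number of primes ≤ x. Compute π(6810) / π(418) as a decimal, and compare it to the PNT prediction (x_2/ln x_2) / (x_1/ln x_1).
π(6810)/π(418) = 876/80 ≈ 10.9500;  PNT prediction ≈ 11.1407.

π(418) = 80 and π(6810) = 876, so π(6810)/π(418) ≈ 10.9500. The PNT-predicted ratio is (6810/ln(6810)) / (418/ln(418)) ≈ 11.1407. The two agree to within a few percent, as expected.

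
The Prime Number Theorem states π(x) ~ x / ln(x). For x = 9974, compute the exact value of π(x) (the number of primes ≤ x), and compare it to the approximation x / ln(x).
π(9974) = 1229;  x/ln(x) ≈ 1083.22;  relative error ≈ 11.86%.

Directly count primes up to 9974: π(9974) = 1229. The PNT approximation gives 9974/ln(9974) ≈ 9974/9.20774 ≈ 1083.22. Relative error (π(x) − x/ln(x)) / π(x) ≈ 11.86%; the approximation is known to undercount slightly (Li(x) is a better estimate).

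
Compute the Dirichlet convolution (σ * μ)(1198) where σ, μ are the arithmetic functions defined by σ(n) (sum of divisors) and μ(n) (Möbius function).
(σ * μ)(1198) = 1198

Divisors of 1198: [1, 2, 599, 1198]. For each d | 1198:
  d = 1: σ(1) · μ(1198/1) = 1 · 1 = 1
  d = 2: σ(2) · μ(1198/2) = 3 · -1 = -3
  d = 599: σ(599) · μ(1198/599) = 600 · -1 = -600
  d = 1198: σ(1198) · μ(1198/1198) = 1800 · 1 = 1800
Summing: (σ * μ)(1198) = 1 + -3 + -600 + 1800 = 1198.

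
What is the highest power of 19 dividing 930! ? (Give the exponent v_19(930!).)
v_19(930!) = 50

Legendre's formula: v_p(n!) = Σ_{k ≥ 1} ⌊n / p^k⌋. For p = 19, n = 930, the terms are:
  ⌊930/19^1⌋ = ⌊930/19⌋ = 48
  ⌊930/19^2⌋ = ⌊930/361⌋ = 2
(the next term ⌊930/19^3⌋ = 0, terminating the sum). Summing: v_19(930!) = 48 + 2 = 50.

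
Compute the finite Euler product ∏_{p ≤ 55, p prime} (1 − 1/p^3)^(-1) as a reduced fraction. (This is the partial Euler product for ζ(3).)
∏ = 16238292364256237331040396846411171054751/13509219810297755163480275884866445246464

The primes p ≤ 55 are [2, 3, 5, 7, 11, 13, 17, 19, 23, 29, 31, 37, 41, 43, 47, 53]. For each prime, (1 − 1/p^3)^(-1) = p^3 / (p^3 − 1). The product is (1 − 1/2^3)^(-1), (1 − 1/3^3)^(-1), (1 − 1/5^3)^(-1), (1 − 1/7^3)^(-1), (1 − 1/11^3)^(-1), (1 − 1/13^3)^(-1), (1 − 1/17^3)^(-1), (1 − 1/19^3)^(-1), (1 − 1/23^3)^(-1), (1 − 1/29^3)^(-1), (1 − 1/31^3)^(-1), (1 − 1/37^3)^(-1), (1 − 1/41^3)^(-1), (1 − 1/43^3)^(-1), (1 − 1/47^3)^(-1), (1 − 1/53^3)^(-1) = ∏ p^3 / (p^3 − 1) = 16238292364256237331040396846411171054751/13509219810297755163480275884866445246464.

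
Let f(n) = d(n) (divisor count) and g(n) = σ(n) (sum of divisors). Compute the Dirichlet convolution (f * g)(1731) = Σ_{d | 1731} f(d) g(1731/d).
(d * σ)(1731) = 3480

Divisors of 1731: [1, 3, 577, 1731]. For each d | 1731:
  d = 1: d(1) · σ(1731/1) = 1 · 2312 = 2312
  d = 3: d(3) · σ(1731/3) = 2 · 578 = 1156
  d = 577: d(577) · σ(1731/577) = 2 · 4 = 8
  d = 1731: d(1731) · σ(1731/1731) = 4 · 1 = 4
Summing: (d * σ)(1731) = 2312 + 1156 + 8 + 4 = 3480.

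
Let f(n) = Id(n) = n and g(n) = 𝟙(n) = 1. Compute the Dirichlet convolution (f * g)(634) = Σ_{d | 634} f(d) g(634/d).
(Id * 𝟙)(634) = 954

Divisors of 634: [1, 2, 317, 634]. For each d | 634:
  d = 1: Id(1) · 𝟙(634/1) = 1 · 1 = 1
  d = 2: Id(2) · 𝟙(634/2) = 2 · 1 = 2
  d = 317: Id(317) · 𝟙(634/317) = 317 · 1 = 317
  d = 634: Id(634) · 𝟙(634/634) = 634 · 1 = 634
Summing: (Id * 𝟙)(634) = 1 + 2 + 317 + 634 = 954.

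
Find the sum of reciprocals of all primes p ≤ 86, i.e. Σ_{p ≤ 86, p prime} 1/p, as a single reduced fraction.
Σ 1/p = 475714535349241099037539188841003/267064515689275851355624017992790

π(86) = 23, so the primes ≤ 86 are [2, 3, 5, 7, 11, 13, 17, 19, 23, 29, 31, 37, 41, 43, 47, 53, 59, 61, 67, 71, 73, 79, 83]. Summing 1/p over these primes: 475714535349241099037539188841003/267064515689275851355624017992790 ≈ 1.7813. Mertens estimate ln ln(86) + 0.2615 ≈ 1.7554.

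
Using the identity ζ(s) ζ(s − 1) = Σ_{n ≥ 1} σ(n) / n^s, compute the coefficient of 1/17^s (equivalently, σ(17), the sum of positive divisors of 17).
σ(17) = 18

In the product (Σ m^0/m^s)(Σ k / k^s) = Σ (Σ_{d | n} d) / n^s, the coefficient of 1/n^s is σ(n) = Σ_{d | n} d. For n = 17, divisors are [1, 17]; summing: σ(17) = 18.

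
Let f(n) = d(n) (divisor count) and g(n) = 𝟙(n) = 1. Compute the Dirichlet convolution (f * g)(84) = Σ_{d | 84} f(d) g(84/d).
(d * 𝟙)(84) = 54

Divisors of 84: [1, 2, 3, 4, 6, 7, 12, 14, 21, 28, 42, 84]. For each d | 84:
  d = 1: d(1) · 𝟙(84/1) = 1 · 1 = 1
  d = 2: d(2) · 𝟙(84/2) = 2 · 1 = 2
  d = 3: d(3) · 𝟙(84/3) = 2 · 1 = 2
  d = 4: d(4) · 𝟙(84/4) = 3 · 1 = 3
  d = 6: d(6) · 𝟙(84/6) = 4 · 1 = 4
  d = 7: d(7) · 𝟙(84/7) = 2 · 1 = 2
  d = 12: d(12) · 𝟙(84/12) = 6 · 1 = 6
  d = 14: d(14) · 𝟙(84/14) = 4 · 1 = 4
  d = 21: d(21) · 𝟙(84/21) = 4 · 1 = 4
  d = 28: d(28) · 𝟙(84/28) = 6 · 1 = 6
  d = 42: d(42) · 𝟙(84/42) = 8 · 1 = 8
  d = 84: d(84) · 𝟙(84/84) = 12 · 1 = 12
Summing: (d * 𝟙)(84) = 1 + 2 + 2 + 3 + 4 + 2 + 6 + 4 + 4 + 6 + 8 + 12 = 54.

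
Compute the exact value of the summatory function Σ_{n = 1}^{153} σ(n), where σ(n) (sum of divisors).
Σ_{n ≤ 153} σ(n) = 19290

Compute σ(n) for each 1 ≤ n ≤ 153: σ(1) = 1, σ(2) = 3, σ(3) = 4, σ(4) = 7, σ(5) = 6, σ(6) = 12, σ(7) = 8, σ(8) = 15, σ(9) = 13, σ(10) = 18, σ(11) = 12, σ(12) = 28, σ(13) = 14, σ(14) = 24, σ(15) = 24, σ(16) = 31, σ(17) = 18, σ(18) = 39, σ(19) = 20, σ(20) = 42, σ(21) = 32, σ(22) = 36, σ(23) = 24, σ(24) = 60, σ(25) = 31, σ(26) = 42, σ(27) = 40, σ(28) = 56, σ(29) = 30, σ(30) = 72, σ(31) = 32, σ(32) = 63, σ(33) = 48, σ(34) = 54, σ(35) = 48, σ(36) = 91, σ(37) = 38, σ(38) = 60, σ(39) = 56, σ(40) = 90, σ(41) = 42, σ(42) = 96, σ(43) = 44, σ(44) = 84, σ(45) = 78, σ(46) = 72, σ(47) = 48, σ(48) = 124, σ(49) = 57, σ(50) = 93, σ(51) = 72, σ(52) = 98, σ(53) = 54, σ(54) = 120, σ(55) = 72, σ(56) = 120, σ(57) = 80, σ(58) = 90, σ(59) = 60, σ(60) = 168, σ(61) = 62, σ(62) = 96, σ(63) = 104, σ(64) = 127, σ(65) = 84, σ(66) = 144, σ(67) = 68, σ(68) = 126, σ(69) = 96, σ(70) = 144, σ(71) = 72, σ(72) = 195, σ(73) = 74, σ(74) = 114, σ(75) = 124, σ(76) = 140, σ(77) = 96, σ(78) = 168, σ(79) = 80, σ(80) = 186, σ(81) = 121, σ(82) = 126, σ(83) = 84, σ(84) = 224, σ(85) = 108, σ(86) = 132, σ(87) = 120, σ(88) = 180, σ(89) = 90, σ(90) = 234, σ(91) = 112, σ(92) = 168, σ(93) = 128, σ(94) = 144, σ(95) = 120, σ(96) = 252, σ(97) = 98, σ(98) = 171, σ(99) = 156, σ(100) = 217, σ(101) = 102, σ(102) = 216, σ(103) = 104, σ(104) = 210, σ(105) = 192, σ(106) = 162, σ(107) = 108, σ(108) = 280, σ(109) = 110, σ(110) = 216, σ(111) = 152, σ(112) = 248, σ(113) = 114, σ(114) = 240, σ(115) = 144, σ(116) = 210, σ(117) = 182, σ(118) = 180, σ(119) = 144, σ(120) = 360, σ(121) = 133, σ(122) = 186, σ(123) = 168, σ(124) = 224, σ(125) = 156, σ(126) = 312, σ(127) = 128, σ(128) = 255, σ(129) = 176, σ(130) = 252, σ(131) = 132, σ(132) = 336, σ(133) = 160, σ(134) = 204, σ(135) = 240, σ(136) = 270, σ(137) = 138, σ(138) = 288, σ(139) = 140, σ(140) = 336, σ(141) = 192, σ(142) = 216, σ(143) = 168, σ(144) = 403, σ(145) = 180, σ(146) = 222, σ(147) = 228, σ(148) = 266, σ(149) = 150, σ(150) = 372, σ(151) = 152, σ(152) = 300, σ(153) = 234. Summing all 153 values: 19290. (Average order: Σ_{n ≤ x} σ(n) ~ (π²/12) x². For x = 153, (π²/12)·153² ≈ 19253.13.)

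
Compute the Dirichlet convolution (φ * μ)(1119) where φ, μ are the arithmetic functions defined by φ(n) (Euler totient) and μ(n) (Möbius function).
(φ * μ)(1119) = 371

Divisors of 1119: [1, 3, 373, 1119]. For each d | 1119:
  d = 1: φ(1) · μ(1119/1) = 1 · 1 = 1
  d = 3: φ(3) · μ(1119/3) = 2 · -1 = -2
  d = 373: φ(373) · μ(1119/373) = 372 · -1 = -372
  d = 1119: φ(1119) · μ(1119/1119) = 744 · 1 = 744
Summing: (φ * μ)(1119) = 1 + -2 + -372 + 744 = 371.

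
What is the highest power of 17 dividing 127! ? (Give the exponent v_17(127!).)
v_17(127!) = 7

Legendre's formula: v_p(n!) = Σ_{k ≥ 1} ⌊n / p^k⌋. For p = 17, n = 127, the terms are:
  ⌊127/17^1⌋ = ⌊127/17⌋ = 7
(the next term ⌊127/17^2⌋ = 0, terminating the sum). Summing: v_17(127!) = 7 = 7.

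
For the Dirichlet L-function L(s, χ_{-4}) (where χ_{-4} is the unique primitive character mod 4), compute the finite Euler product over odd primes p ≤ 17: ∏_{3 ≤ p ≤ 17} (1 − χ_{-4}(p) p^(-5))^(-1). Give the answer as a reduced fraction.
∏ = 995046576444811700184375/998883930440647295664128

The odd primes p ≤ 17 are [3, 5, 7, 11, 13, 17]. For each, χ(p) = 1 if p ≡ 1 mod 4, χ(p) = −1 if p ≡ 3 mod 4. Taking (1 − χ(p)/p^5)^(-1) = p^5/(p^5 − χ(p)): (1 − (-1)/3^5)^(-1) · (1 − (1)/5^5)^(-1) · (1 − (-1)/7^5)^(-1) · (1 − (-1)/11^5)^(-1) · (1 − (1)/13^5)^(-1) · (1 − (1)/17^5)^(-1) = 995046576444811700184375/998883930440647295664128.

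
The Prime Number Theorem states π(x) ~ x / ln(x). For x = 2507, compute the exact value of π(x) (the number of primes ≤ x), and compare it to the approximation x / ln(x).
π(2507) = 368;  x/ln(x) ≈ 320.31;  relative error ≈ 12.96%.

Directly count primes up to 2507: π(2507) = 368. The PNT approximation gives 2507/ln(2507) ≈ 2507/7.82684 ≈ 320.31. Relative error (π(x) − x/ln(x)) / π(x) ≈ 12.96%; the approximation is known to undercount slightly (Li(x) is a better estimate).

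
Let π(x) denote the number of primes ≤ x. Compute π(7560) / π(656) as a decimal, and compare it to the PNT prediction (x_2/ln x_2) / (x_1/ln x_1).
π(7560)/π(656) = 959/119 ≈ 8.0588;  PNT prediction ≈ 8.3700.

π(656) = 119 and π(7560) = 959, so π(7560)/π(656) ≈ 8.0588. The PNT-predicted ratio is (7560/ln(7560)) / (656/ln(656)) ≈ 8.3700. The two agree to within a few percent, as expected.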